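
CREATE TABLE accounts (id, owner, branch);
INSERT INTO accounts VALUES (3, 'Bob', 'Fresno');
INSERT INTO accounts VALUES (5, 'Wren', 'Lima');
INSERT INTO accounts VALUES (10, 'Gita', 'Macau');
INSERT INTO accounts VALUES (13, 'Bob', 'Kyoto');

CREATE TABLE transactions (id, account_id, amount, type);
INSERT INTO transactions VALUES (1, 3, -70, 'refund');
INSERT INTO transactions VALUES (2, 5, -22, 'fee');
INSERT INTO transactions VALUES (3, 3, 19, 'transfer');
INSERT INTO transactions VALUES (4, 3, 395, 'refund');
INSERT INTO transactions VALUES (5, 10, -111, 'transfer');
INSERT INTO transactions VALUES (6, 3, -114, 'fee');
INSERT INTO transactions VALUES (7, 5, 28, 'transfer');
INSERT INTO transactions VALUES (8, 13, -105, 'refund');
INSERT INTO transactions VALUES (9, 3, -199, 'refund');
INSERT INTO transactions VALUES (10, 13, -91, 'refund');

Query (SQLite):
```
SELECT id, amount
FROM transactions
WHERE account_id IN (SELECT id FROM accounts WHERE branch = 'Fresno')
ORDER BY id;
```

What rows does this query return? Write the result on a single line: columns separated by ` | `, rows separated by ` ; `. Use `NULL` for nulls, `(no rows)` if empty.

1 | -70 ; 3 | 19 ; 4 | 395 ; 6 | -114 ; 9 | -199

Inner query: accounts.id where branch = 'Fresno'.
Outer: keep transactions rows whose account_id is in that set.
Inner query → {3}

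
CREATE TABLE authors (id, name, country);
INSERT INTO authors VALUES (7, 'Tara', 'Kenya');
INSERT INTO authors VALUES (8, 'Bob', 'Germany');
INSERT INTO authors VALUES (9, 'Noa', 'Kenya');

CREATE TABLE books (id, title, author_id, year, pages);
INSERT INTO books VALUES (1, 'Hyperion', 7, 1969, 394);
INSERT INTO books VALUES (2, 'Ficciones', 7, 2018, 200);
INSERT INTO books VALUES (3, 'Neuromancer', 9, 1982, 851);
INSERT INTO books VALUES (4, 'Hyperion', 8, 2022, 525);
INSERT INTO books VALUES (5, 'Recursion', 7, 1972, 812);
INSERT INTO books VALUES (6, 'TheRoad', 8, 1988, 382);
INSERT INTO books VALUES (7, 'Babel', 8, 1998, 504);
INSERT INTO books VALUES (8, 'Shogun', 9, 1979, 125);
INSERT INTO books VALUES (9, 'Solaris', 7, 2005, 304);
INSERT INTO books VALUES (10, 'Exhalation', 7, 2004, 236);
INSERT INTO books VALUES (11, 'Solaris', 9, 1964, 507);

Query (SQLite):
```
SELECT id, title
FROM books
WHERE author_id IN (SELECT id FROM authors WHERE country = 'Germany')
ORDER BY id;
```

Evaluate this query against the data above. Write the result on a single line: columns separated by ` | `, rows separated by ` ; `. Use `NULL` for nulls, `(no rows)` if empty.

4 | Hyperion ; 6 | TheRoad ; 7 | Babel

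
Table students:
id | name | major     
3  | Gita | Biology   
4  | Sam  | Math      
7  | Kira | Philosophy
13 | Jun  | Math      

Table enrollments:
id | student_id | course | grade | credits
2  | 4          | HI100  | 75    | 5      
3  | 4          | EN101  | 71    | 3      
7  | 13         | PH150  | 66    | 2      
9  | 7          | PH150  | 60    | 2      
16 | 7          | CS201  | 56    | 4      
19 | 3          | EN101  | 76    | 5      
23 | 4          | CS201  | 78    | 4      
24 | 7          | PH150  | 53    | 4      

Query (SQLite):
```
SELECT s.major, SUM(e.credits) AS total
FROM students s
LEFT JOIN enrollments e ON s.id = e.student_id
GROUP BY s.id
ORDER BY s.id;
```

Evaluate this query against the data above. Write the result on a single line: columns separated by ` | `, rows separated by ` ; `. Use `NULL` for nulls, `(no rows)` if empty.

LEFT JOIN keeps every students row; unmatched ones get NULL for enrollments columns.
Group by students.id and compute SUM(e.credits). SUM over an all-NULL group is NULL.
  3: ids {19} → SUM(e.credits)=5
  4: ids {2, 3, 23} → SUM(e.credits)=12
  7: ids {9, 16, 24} → SUM(e.credits)=10
  13: ids {7} → SUM(e.credits)=2

Biology | 5 ; Math | 12 ; Philosophy | 10 ; Math | 2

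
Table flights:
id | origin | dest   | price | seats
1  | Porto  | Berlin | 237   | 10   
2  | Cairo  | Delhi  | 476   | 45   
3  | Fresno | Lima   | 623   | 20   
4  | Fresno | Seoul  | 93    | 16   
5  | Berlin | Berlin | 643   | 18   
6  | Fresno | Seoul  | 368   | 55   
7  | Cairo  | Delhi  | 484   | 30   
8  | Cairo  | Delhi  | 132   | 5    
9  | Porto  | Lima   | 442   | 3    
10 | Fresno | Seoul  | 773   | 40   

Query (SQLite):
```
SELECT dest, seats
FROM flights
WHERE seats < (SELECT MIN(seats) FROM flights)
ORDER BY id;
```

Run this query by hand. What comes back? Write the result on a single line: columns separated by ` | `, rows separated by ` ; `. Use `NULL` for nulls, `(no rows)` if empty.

(no rows)

Scalar subquery: MIN(seats) over all flights rows = 3.
Keep rows where seats < that value.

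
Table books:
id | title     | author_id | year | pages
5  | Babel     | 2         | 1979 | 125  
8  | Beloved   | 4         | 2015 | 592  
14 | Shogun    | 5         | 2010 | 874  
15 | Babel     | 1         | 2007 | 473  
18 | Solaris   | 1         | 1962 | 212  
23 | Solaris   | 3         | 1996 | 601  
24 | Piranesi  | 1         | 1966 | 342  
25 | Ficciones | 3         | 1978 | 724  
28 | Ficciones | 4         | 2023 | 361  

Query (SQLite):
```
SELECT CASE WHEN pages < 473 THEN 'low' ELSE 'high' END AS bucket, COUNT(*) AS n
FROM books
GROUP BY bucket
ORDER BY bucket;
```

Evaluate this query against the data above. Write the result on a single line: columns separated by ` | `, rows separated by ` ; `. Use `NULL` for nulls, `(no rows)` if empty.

Bucket rows by pages < 473 → 'low' else 'high'; count each bucket.

high | 5 ; low | 4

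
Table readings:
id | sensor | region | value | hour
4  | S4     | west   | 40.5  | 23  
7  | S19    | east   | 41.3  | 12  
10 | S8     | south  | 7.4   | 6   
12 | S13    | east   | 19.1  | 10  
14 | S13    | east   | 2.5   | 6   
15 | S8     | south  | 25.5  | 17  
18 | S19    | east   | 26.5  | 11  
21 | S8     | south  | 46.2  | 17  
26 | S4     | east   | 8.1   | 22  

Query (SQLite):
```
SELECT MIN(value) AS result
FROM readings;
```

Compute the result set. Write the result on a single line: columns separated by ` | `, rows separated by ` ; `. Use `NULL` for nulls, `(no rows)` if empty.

2.5

All value values: [40.5, 41.3, 7.4, 19.1, 2.5, 25.5, 26.5, 46.2, 8.1].
MIN of non-NULL values = 2.5.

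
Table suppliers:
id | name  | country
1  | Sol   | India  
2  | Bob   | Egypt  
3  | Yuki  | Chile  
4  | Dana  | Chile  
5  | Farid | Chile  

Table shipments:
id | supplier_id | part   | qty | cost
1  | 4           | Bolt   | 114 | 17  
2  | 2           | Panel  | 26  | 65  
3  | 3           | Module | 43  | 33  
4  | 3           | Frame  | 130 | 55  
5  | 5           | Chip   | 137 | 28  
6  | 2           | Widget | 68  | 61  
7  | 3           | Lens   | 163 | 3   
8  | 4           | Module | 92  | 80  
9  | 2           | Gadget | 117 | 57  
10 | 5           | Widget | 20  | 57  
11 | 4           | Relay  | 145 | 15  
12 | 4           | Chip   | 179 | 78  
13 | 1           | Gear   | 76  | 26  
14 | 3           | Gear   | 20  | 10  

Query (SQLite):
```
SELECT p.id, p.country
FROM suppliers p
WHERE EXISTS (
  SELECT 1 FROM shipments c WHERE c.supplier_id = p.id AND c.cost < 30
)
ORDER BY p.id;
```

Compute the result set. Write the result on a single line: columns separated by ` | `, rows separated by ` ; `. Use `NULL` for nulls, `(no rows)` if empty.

1 | India ; 3 | Chile ; 4 | Chile ; 5 | Chile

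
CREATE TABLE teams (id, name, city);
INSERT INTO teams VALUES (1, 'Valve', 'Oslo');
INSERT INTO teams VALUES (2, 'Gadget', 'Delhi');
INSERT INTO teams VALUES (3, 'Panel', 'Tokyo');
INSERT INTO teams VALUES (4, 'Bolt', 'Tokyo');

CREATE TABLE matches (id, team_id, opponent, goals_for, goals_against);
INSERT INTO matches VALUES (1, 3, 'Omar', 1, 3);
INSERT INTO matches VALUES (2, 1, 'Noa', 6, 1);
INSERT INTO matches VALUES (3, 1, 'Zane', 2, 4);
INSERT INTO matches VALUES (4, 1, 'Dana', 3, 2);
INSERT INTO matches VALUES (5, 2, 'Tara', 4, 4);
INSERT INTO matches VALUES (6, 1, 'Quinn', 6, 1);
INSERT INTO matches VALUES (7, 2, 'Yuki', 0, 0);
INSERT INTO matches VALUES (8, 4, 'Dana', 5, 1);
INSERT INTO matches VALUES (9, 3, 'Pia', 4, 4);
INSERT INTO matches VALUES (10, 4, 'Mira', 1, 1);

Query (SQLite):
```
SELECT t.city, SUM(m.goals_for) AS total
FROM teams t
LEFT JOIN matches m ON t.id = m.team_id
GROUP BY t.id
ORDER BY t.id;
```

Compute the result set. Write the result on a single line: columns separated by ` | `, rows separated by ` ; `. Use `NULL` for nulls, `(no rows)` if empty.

Oslo | 17 ; Delhi | 4 ; Tokyo | 5 ; Tokyo | 6

LEFT JOIN keeps every teams row; unmatched ones get NULL for matches columns.
Group by teams.id and compute SUM(m.goals_for). SUM over an all-NULL group is NULL.
  1: ids {2, 3, 4, 6} → SUM(m.goals_for)=17
  2: ids {5, 7} → SUM(m.goals_for)=4
  3: ids {1, 9} → SUM(m.goals_for)=5
  4: ids {8, 10} → SUM(m.goals_for)=6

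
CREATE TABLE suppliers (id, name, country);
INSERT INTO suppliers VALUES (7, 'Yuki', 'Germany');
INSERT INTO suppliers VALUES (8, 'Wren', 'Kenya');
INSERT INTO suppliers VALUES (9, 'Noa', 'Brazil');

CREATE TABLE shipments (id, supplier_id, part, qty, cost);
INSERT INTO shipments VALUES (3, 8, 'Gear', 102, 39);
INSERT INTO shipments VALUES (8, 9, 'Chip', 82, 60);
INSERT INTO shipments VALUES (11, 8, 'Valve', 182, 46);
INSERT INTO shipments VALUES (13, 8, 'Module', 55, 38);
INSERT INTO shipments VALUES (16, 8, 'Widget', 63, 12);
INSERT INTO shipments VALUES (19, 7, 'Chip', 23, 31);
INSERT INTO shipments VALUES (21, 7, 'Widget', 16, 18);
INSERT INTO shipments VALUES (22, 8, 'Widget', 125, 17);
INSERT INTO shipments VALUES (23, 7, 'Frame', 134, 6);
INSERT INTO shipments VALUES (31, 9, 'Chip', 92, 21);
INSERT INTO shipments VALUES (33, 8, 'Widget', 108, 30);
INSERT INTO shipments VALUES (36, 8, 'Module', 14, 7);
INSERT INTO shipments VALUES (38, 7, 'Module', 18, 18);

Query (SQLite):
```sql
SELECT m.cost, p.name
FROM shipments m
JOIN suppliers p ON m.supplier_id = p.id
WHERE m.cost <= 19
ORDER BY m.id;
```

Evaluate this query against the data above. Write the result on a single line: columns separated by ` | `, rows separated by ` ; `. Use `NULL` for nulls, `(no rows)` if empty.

Each shipments row matches the suppliers row where supplier_id = suppliers.id.
Then keep rows with m.cost <= 19.

12 | Wren ; 18 | Yuki ; 17 | Wren ; 6 | Yuki ; 7 | Wren ; 18 | Yuki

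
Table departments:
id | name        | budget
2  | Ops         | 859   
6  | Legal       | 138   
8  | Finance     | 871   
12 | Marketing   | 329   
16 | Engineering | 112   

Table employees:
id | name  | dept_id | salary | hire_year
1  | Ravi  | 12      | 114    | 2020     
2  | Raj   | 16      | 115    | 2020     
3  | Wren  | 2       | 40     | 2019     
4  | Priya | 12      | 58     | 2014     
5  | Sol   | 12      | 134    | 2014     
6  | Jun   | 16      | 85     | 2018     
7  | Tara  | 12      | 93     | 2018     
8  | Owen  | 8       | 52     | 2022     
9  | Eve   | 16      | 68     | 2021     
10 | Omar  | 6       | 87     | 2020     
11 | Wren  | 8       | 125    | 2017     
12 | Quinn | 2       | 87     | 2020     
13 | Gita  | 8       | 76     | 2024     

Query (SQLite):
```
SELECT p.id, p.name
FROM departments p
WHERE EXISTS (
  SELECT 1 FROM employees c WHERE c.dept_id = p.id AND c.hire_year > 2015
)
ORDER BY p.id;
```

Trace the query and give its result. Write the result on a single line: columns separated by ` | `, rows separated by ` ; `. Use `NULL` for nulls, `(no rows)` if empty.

For each departments row, check whether any employees with matching dept_id has hire_year > 2015.
Keep rows where that is true.

2 | Ops ; 6 | Legal ; 8 | Finance ; 12 | Marketing ; 16 | Engineering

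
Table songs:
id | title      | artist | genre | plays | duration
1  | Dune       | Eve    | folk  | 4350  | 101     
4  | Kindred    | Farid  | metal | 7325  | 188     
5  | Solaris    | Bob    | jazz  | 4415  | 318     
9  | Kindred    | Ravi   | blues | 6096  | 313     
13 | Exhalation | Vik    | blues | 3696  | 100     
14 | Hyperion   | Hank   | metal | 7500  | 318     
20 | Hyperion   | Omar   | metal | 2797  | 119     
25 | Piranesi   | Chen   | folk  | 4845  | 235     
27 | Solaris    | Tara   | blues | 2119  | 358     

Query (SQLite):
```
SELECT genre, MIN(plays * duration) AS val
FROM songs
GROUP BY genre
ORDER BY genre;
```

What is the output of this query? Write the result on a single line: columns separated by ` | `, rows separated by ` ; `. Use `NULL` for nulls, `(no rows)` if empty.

For each row compute plays * duration.
Group by genre; take MIN of the expression per group.
  blues: ids {9, 13, 27} → MIN(plays * duration)=369600
  folk: ids {1, 25} → MIN(plays * duration)=439350
  jazz: ids {5} → MIN(plays * duration)=1403970
  metal: ids {4, 14, 20} → MIN(plays * duration)=332843

blues | 369600 ; folk | 439350 ; jazz | 1403970 ; metal | 332843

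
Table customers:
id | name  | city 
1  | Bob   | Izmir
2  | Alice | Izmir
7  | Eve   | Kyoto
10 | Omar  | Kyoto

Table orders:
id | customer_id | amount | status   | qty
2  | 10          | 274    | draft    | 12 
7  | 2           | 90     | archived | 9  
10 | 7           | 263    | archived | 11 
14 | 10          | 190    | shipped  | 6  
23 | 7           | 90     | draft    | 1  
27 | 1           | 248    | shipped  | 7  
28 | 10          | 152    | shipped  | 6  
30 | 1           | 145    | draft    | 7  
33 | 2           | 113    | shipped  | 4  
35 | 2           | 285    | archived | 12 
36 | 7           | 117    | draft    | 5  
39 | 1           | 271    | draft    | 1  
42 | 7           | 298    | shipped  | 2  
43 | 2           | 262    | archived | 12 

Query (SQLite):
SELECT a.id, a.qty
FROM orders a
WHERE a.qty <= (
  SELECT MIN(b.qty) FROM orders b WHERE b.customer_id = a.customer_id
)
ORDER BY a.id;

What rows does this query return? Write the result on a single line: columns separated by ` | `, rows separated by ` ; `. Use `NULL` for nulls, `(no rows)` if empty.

For each orders row a, compute MIN(qty) over rows sharing a.customer_id.
Keep row a if a.qty <= that per-group MIN.
  customer_id=1: MIN(qty) = 1
  customer_id=2: MIN(qty) = 4
  customer_id=7: MIN(qty) = 1
  customer_id=10: MIN(qty) = 6

14 | 6 ; 23 | 1 ; 28 | 6 ; 33 | 4 ; 39 | 1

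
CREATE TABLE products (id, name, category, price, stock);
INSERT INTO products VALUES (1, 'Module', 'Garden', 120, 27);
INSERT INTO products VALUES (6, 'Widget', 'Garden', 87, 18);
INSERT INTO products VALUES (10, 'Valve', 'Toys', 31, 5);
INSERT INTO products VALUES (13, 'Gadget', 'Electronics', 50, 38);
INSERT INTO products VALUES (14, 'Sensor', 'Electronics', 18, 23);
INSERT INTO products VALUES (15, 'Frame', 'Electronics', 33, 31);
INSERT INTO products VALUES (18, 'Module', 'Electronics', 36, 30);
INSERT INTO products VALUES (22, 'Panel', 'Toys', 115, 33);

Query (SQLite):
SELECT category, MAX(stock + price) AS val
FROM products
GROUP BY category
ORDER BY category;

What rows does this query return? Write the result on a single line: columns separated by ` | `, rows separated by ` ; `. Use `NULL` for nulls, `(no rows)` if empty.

For each row compute stock + price.
Group by category; take MAX of the expression per group.
  Electronics: ids {13, 14, 15, 18} → MAX(stock + price)=88
  Garden: ids {1, 6} → MAX(stock + price)=147
  Toys: ids {10, 22} → MAX(stock + price)=148

Electronics | 88 ; Garden | 147 ; Toys | 148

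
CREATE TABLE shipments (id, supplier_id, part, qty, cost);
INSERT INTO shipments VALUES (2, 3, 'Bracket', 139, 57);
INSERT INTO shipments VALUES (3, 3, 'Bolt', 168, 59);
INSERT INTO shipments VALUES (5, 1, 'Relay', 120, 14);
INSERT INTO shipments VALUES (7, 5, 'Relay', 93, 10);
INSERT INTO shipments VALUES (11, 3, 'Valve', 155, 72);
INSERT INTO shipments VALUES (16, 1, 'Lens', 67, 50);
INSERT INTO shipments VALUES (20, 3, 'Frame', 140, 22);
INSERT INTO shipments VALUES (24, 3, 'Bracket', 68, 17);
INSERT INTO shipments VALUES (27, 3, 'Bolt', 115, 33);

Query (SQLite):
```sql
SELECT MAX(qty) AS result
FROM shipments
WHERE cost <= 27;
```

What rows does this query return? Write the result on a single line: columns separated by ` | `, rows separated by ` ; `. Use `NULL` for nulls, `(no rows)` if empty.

Rows where cost <= 27 → qty values: [120, 93, 140, 68].
MAX of non-NULL values = 140.

140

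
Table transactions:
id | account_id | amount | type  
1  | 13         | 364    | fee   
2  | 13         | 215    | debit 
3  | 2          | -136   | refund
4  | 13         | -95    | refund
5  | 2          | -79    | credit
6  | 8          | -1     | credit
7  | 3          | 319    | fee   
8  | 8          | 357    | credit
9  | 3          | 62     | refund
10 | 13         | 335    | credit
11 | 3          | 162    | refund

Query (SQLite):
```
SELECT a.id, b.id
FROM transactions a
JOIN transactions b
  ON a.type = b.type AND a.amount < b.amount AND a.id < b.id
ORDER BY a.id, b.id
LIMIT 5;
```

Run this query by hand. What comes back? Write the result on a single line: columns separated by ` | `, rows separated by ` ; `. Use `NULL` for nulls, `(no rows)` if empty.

3 | 4 ; 3 | 9 ; 3 | 11 ; 4 | 9 ; 4 | 11

Pairs (a,b) with same type, a.amount < b.amount, a.id < b.id.
type groups: credit:{5,6,8,10} debit:{2} fee:{1,7} refund:{3,4,9,11}
Ordered by (a.id, b.id); first 5.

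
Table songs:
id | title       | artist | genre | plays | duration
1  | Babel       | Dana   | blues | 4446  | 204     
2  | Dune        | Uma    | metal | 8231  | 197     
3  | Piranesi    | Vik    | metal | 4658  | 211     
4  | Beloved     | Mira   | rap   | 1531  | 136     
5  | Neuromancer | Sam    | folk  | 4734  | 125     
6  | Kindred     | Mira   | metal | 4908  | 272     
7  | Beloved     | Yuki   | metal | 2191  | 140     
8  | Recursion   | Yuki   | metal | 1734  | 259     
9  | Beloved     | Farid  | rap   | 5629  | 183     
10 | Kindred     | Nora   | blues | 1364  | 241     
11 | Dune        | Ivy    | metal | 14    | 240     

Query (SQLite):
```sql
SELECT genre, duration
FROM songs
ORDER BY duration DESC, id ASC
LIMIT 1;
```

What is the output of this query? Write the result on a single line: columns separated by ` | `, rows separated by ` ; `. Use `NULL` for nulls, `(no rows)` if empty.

metal | 272

Sort by duration desc, tiebreak id asc: (272, id=6), (259, id=8), (241, id=10), (240, id=11) …. Take first 1.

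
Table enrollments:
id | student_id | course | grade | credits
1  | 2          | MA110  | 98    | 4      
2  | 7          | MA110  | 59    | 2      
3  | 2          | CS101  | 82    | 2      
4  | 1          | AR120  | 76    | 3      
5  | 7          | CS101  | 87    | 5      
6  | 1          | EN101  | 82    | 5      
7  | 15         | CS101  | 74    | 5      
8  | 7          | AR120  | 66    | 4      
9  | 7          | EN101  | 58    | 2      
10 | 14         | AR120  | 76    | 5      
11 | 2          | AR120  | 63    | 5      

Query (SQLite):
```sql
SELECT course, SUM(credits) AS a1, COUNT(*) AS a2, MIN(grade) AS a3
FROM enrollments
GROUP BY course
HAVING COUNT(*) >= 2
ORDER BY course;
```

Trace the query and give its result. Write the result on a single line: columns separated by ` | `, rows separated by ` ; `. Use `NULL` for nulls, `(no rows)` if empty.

Group enrollments by course.
Per group compute: SUM(credits), COUNT(*), MIN(grade).
HAVING: drop groups with fewer than 2 rows.
  AR120: ids {4, 8, 10, 11} → SUM(credits)=17, COUNT(*)=4, MIN(grade)=63
  CS101: ids {3, 5, 7} → SUM(credits)=12, COUNT(*)=3, MIN(grade)=74
  EN101: ids {6, 9} → SUM(credits)=7, COUNT(*)=2, MIN(grade)=58
  MA110: ids {1, 2} → SUM(credits)=6, COUNT(*)=2, MIN(grade)=59

AR120 | 17 | 4 | 63 ; CS101 | 12 | 3 | 74 ; EN101 | 7 | 2 | 58 ; MA110 | 6 | 2 | 59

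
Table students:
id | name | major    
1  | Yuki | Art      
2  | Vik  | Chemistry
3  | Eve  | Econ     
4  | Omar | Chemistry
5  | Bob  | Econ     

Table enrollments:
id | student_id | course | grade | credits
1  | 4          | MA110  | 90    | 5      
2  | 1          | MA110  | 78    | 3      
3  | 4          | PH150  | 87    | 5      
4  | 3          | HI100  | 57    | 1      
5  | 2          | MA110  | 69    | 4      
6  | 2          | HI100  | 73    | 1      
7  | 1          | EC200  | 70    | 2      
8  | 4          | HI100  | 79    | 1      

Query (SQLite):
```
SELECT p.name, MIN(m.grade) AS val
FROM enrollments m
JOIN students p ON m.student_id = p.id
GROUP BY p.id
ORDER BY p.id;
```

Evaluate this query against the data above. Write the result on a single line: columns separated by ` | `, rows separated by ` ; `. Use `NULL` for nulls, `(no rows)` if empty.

Join each enrollments row to its students via student_id.
Group joined rows by students.id; compute MIN(m.grade) per group.
  1: ids {2, 7} → MIN(m.grade)=70
  2: ids {5, 6} → MIN(m.grade)=69
  3: ids {4} → MIN(m.grade)=57
  4: ids {1, 3, 8} → MIN(m.grade)=79

Yuki | 70 ; Vik | 69 ; Eve | 57 ; Omar | 79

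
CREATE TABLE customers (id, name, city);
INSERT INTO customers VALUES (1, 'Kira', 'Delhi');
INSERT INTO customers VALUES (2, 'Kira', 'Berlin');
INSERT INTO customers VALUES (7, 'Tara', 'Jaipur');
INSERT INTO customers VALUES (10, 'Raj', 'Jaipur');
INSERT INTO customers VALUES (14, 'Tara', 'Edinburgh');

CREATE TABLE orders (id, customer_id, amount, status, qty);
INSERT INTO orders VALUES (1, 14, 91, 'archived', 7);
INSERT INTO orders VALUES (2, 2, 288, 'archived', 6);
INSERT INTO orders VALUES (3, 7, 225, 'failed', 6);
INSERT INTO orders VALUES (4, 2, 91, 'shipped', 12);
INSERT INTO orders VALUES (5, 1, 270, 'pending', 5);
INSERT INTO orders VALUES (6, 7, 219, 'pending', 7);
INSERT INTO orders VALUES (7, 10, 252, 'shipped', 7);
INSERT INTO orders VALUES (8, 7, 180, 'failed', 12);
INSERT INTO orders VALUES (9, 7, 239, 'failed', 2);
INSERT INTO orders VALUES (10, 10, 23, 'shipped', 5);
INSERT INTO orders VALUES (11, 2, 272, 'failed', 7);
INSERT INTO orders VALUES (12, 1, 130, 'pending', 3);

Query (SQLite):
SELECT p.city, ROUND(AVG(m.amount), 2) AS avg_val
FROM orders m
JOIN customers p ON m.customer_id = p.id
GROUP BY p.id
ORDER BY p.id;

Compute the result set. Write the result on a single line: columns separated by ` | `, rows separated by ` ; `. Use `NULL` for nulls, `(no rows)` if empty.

Delhi | 200 ; Berlin | 217 ; Jaipur | 215.75 ; Jaipur | 137.5 ; Edinburgh | 91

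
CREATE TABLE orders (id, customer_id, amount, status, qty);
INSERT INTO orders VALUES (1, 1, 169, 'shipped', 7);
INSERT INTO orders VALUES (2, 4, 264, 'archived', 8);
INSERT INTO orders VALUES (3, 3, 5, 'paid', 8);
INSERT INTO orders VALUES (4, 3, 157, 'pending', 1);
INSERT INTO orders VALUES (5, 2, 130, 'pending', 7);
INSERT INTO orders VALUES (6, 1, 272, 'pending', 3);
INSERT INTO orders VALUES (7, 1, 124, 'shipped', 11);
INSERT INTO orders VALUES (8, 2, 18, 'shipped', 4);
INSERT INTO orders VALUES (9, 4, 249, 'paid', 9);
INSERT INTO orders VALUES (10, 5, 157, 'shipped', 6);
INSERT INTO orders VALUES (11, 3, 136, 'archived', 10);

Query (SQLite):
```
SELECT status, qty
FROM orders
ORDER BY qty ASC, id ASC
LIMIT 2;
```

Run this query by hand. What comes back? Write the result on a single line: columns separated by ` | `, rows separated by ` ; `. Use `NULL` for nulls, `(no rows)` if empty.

pending | 1 ; pending | 3

Sort by qty asc, tiebreak id asc: (1, id=4), (3, id=6), (4, id=8), (6, id=10), (7, id=1) …. Take first 2.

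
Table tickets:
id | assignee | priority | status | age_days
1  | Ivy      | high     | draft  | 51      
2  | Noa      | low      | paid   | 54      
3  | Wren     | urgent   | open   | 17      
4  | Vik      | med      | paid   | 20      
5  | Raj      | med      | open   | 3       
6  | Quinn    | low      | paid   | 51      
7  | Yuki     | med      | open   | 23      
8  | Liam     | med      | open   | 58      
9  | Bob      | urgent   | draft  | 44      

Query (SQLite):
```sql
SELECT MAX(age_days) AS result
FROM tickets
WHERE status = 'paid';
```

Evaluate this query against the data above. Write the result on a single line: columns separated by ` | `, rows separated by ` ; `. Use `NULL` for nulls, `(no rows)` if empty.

54

Rows where status='paid' → age_days values: [54, 20, 51].
MAX of non-NULL values = 54.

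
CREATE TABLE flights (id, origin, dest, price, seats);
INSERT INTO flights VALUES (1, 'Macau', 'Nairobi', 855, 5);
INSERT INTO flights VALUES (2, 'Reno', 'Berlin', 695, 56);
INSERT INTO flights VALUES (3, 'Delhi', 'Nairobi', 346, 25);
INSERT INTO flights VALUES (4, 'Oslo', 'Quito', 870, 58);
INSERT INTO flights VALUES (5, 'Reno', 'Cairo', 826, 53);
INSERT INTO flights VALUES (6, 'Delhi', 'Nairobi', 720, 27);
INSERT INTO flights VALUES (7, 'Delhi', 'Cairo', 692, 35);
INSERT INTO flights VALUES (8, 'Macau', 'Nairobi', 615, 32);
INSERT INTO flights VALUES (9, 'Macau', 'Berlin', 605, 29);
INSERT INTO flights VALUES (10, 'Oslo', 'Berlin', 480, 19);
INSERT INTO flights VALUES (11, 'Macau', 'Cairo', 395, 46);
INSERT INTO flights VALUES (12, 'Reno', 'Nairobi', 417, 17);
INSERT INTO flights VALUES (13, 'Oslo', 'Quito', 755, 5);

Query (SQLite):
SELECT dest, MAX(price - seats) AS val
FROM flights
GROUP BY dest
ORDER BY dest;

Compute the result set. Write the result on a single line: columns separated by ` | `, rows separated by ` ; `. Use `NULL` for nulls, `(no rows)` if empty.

For each row compute price - seats.
Group by dest; take MAX of the expression per group.
  Berlin: ids {2, 9, 10} → MAX(price - seats)=639
  Cairo: ids {5, 7, 11} → MAX(price - seats)=773
  Nairobi: ids {1, 3, 6, 8, 12} → MAX(price - seats)=850
  Quito: ids {4, 13} → MAX(price - seats)=812

Berlin | 639 ; Cairo | 773 ; Nairobi | 850 ; Quito | 812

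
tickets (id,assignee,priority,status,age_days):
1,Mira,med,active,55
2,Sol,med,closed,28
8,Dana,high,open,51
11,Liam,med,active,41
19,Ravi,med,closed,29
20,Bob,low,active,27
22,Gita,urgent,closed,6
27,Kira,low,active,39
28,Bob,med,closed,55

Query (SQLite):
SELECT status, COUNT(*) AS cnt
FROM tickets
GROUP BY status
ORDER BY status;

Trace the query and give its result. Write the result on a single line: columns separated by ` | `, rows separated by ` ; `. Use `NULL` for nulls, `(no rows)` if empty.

Partition tickets by status; compute COUNT(*) within each group.
  active: ids {1, 11, 20, 27} → COUNT(*)=4
  closed: ids {2, 19, 22, 28} → COUNT(*)=4
  open: ids {8} → COUNT(*)=1

active | 4 ; closed | 4 ; open | 1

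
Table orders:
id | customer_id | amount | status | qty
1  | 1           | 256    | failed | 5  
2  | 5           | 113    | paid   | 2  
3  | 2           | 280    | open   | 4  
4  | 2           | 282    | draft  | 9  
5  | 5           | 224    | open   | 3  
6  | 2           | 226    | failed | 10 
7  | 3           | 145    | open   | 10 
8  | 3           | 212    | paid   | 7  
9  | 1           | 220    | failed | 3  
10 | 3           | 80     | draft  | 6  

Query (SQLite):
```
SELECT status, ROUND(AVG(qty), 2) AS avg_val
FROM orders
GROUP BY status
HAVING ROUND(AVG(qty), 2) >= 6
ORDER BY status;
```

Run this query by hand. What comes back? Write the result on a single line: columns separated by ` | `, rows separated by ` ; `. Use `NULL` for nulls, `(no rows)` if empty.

draft | 7.5 ; failed | 6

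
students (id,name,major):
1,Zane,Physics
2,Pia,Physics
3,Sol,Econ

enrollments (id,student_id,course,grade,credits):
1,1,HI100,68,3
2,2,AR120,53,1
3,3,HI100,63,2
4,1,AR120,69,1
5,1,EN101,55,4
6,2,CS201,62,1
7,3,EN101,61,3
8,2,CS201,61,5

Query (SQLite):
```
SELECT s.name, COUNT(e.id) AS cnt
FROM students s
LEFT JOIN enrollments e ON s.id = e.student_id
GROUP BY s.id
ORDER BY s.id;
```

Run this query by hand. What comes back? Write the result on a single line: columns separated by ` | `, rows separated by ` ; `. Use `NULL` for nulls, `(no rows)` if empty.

Zane | 3 ; Pia | 3 ; Sol | 2

LEFT JOIN keeps every students row; unmatched ones get NULL for enrollments columns.
Group by students.id and compute COUNT(e.id). COUNT(col) of an all-NULL group is 0.
  1: ids {1, 4, 5} → COUNT(e.id)=3
  2: ids {2, 6, 8} → COUNT(e.id)=3
  3: ids {3, 7} → COUNT(e.id)=2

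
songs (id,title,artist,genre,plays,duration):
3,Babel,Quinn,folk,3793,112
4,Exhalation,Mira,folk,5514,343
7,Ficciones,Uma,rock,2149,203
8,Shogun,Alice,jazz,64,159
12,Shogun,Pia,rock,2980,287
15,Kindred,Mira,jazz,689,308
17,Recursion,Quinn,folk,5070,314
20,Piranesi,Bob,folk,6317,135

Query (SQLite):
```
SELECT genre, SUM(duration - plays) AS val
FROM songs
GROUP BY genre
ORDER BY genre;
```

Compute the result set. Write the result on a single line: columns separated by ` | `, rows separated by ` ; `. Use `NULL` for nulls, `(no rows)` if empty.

folk | -19790 ; jazz | -286 ; rock | -4639

For each row compute duration - plays.
Group by genre; take SUM of the expression per group.
  folk: ids {3, 4, 17, 20} → SUM(duration - plays)=-19790
  jazz: ids {8, 15} → SUM(duration - plays)=-286
  rock: ids {7, 12} → SUM(duration - plays)=-4639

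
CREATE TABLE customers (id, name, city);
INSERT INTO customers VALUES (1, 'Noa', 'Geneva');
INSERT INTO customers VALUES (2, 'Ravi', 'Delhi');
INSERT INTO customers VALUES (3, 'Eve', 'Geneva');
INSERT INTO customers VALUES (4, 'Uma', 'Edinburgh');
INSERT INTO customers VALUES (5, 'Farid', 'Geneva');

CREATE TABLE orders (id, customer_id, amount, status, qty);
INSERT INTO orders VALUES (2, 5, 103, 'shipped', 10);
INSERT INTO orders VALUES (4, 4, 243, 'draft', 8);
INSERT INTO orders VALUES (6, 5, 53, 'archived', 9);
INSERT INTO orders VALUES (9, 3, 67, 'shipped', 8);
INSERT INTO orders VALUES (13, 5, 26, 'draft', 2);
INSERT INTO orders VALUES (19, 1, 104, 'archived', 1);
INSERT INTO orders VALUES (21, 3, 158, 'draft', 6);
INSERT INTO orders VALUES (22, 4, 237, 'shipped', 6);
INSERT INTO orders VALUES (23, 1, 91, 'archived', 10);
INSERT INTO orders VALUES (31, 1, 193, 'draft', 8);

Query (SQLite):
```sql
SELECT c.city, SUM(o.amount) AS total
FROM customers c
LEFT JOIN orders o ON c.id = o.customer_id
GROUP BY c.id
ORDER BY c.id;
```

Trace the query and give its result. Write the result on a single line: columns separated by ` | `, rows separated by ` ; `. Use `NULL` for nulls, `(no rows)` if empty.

Geneva | 388 ; Delhi | NULL ; Geneva | 225 ; Edinburgh | 480 ; Geneva | 182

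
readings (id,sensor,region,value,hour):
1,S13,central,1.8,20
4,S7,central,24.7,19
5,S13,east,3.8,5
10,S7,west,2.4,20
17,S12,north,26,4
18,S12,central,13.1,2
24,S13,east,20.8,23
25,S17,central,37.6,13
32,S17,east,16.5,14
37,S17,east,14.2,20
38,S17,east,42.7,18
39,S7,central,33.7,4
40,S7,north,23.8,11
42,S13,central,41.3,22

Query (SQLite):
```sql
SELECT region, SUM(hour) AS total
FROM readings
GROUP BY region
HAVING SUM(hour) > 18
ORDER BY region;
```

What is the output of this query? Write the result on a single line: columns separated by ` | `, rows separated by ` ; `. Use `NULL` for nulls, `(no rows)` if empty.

central | 80 ; east | 80 ; west | 20

Partition readings by region; compute SUM(hour) within each group.
HAVING: keep groups where SUM(hour) > 18.
  central: ids {1, 4, 18, 25, 39, 42} → SUM(hour)=80
  east: ids {5, 24, 32, 37, 38} → SUM(hour)=80
  north: ids {17, 40} → SUM(hour)=15
  west: ids {10} → SUM(hour)=20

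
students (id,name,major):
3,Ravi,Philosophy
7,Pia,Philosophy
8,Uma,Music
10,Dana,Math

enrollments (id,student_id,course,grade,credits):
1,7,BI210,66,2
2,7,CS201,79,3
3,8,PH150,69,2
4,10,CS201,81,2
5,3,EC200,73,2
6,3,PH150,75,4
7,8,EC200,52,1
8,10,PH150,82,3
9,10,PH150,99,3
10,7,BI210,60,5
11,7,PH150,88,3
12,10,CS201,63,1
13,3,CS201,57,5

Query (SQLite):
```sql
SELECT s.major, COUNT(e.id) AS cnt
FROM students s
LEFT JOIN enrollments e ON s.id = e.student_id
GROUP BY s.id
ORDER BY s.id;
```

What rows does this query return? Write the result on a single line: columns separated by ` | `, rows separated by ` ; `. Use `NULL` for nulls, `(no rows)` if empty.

Philosophy | 3 ; Philosophy | 4 ; Music | 2 ; Math | 4

LEFT JOIN keeps every students row; unmatched ones get NULL for enrollments columns.
Group by students.id and compute COUNT(e.id). COUNT(col) of an all-NULL group is 0.
  3: ids {5, 6, 13} → COUNT(e.id)=3
  7: ids {1, 2, 10, 11} → COUNT(e.id)=4
  8: ids {3, 7} → COUNT(e.id)=2
  10: ids {4, 8, 9, 12} → COUNT(e.id)=4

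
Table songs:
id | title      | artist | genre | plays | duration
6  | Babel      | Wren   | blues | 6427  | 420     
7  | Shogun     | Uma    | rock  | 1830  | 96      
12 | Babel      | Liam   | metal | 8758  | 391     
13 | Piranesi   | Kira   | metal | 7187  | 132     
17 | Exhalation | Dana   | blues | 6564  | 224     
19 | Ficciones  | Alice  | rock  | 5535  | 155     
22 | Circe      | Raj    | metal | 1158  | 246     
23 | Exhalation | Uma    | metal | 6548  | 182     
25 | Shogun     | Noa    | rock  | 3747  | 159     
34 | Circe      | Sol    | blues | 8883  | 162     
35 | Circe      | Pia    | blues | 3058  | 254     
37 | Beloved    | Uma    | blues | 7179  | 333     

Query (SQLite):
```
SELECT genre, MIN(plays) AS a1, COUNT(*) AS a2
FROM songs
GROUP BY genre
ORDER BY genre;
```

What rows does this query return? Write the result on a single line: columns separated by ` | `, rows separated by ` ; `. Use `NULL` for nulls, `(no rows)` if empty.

Group songs by genre.
Per group compute: MIN(plays), COUNT(*).
  blues: ids {6, 17, 34, 35, 37} → MIN(plays)=3058, COUNT(*)=5
  metal: ids {12, 13, 22, 23} → MIN(plays)=1158, COUNT(*)=4
  rock: ids {7, 19, 25} → MIN(plays)=1830, COUNT(*)=3

blues | 3058 | 5 ; metal | 1158 | 4 ; rock | 1830 | 3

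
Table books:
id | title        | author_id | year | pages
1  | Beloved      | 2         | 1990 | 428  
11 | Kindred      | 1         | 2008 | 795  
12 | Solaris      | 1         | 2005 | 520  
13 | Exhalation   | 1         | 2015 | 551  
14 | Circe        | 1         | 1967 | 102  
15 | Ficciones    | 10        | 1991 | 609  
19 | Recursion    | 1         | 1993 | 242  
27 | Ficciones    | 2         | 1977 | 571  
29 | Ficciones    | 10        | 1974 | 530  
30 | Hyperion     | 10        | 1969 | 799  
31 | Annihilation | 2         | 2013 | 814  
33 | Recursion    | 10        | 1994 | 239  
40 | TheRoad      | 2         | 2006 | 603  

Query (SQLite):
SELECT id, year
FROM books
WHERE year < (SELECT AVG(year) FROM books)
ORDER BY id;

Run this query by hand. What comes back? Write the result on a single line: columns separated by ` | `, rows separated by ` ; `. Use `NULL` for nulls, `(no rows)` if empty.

Scalar subquery: AVG(year) over all books rows = 1992.461538 (≈; comparison uses full precision).
Keep rows where year < that value.

1 | 1990 ; 14 | 1967 ; 15 | 1991 ; 27 | 1977 ; 29 | 1974 ; 30 | 1969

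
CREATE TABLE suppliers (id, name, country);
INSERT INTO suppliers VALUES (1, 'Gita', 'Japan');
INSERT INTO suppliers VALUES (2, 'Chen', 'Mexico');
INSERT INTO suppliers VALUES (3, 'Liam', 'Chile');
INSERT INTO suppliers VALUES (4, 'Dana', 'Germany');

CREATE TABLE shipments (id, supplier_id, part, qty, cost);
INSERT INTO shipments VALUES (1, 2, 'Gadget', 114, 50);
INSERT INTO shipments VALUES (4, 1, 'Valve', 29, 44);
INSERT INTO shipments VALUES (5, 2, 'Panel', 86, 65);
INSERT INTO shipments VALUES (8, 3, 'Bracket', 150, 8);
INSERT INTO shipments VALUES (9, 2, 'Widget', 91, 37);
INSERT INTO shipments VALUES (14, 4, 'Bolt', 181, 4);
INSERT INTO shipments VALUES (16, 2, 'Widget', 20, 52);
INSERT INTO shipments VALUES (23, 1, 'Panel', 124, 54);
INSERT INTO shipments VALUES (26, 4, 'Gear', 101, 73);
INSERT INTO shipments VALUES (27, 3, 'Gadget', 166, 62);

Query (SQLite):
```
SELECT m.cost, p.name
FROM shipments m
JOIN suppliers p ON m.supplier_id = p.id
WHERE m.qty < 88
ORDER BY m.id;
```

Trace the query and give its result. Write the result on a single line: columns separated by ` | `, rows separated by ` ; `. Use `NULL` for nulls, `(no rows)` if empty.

44 | Gita ; 65 | Chen ; 52 | Chen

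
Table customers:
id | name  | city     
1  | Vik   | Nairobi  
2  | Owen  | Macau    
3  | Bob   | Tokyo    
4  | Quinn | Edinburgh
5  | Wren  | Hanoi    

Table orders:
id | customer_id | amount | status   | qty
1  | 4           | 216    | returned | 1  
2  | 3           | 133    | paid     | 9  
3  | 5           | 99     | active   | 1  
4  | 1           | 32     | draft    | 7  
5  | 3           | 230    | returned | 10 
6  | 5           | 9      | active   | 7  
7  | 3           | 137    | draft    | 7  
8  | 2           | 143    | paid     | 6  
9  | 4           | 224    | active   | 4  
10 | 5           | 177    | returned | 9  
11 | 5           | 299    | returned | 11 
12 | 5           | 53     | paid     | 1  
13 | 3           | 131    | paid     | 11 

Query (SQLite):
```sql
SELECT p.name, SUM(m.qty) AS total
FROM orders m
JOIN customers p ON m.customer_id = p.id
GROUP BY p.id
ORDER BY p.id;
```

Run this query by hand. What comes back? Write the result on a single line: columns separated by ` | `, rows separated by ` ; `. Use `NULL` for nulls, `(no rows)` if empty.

Join each orders row to its customers via customer_id.
Group joined rows by customers.id; compute SUM(m.qty) per group.
  1: ids {4} → SUM(m.qty)=7
  2: ids {8} → SUM(m.qty)=6
  3: ids {2, 5, 7, 13} → SUM(m.qty)=37
  4: ids {1, 9} → SUM(m.qty)=5
  5: ids {3, 6, 10, 11, 12} → SUM(m.qty)=29

Vik | 7 ; Owen | 6 ; Bob | 37 ; Quinn | 5 ; Wren | 29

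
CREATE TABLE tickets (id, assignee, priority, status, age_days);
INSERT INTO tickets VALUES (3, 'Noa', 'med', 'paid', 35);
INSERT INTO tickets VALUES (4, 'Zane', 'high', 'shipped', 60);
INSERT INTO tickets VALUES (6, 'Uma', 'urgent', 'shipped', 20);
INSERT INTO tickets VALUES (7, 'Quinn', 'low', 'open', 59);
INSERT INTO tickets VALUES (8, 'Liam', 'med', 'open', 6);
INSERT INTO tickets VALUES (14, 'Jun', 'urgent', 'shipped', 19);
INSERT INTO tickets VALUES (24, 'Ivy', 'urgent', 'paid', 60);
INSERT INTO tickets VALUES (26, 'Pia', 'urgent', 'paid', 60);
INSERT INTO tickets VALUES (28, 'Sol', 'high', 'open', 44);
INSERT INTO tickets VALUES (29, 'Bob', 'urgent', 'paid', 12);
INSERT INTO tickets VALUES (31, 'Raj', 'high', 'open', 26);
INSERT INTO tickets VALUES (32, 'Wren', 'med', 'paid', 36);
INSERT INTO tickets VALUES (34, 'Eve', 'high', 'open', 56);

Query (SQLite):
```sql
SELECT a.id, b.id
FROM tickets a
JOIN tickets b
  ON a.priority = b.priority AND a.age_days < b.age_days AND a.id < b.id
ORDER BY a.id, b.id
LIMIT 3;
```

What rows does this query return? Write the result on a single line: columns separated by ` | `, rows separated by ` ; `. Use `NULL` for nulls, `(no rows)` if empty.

Pairs (a,b) with same priority, a.age_days < b.age_days, a.id < b.id.
priority groups: high:{4,28,31,34} low:{7} med:{3,8,32} urgent:{6,14,24,26,29}
Ordered by (a.id, b.id); first 3.

3 | 32 ; 6 | 24 ; 6 | 26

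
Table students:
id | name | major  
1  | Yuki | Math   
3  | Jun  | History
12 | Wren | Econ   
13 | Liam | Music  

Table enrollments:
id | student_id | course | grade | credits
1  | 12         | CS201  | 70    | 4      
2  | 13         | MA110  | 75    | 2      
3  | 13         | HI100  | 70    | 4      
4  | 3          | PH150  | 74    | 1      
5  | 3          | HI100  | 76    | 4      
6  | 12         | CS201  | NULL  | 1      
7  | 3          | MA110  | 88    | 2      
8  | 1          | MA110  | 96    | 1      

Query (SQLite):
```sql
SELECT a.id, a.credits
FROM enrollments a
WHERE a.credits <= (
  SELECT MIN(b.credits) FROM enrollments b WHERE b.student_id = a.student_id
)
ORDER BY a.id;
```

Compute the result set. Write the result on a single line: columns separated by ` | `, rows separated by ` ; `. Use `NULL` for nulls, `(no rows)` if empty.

2 | 2 ; 4 | 1 ; 6 | 1 ; 8 | 1

For each enrollments row a, compute MIN(credits) over rows sharing a.student_id.
Keep row a if a.credits <= that per-group MIN.
  student_id=1: MIN(credits) = 1
  student_id=3: MIN(credits) = 1
  student_id=12: MIN(credits) = 1
  student_id=13: MIN(credits) = 2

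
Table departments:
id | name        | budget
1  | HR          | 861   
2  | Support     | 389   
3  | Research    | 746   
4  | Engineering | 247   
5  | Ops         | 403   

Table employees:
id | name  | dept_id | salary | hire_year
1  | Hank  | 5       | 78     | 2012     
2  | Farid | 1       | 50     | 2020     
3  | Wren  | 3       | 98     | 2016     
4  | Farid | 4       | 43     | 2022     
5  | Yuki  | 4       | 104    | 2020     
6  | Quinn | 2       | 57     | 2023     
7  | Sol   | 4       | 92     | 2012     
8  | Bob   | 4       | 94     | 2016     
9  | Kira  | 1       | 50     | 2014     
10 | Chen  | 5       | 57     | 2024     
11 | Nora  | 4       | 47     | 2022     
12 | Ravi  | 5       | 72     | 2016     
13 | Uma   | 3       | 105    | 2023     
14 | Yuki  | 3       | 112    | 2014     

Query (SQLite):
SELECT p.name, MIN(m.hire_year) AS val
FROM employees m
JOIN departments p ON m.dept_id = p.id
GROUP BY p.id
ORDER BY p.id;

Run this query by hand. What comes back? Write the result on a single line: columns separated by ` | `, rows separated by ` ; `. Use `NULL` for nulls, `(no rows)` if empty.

Join each employees row to its departments via dept_id.
Group joined rows by departments.id; compute MIN(m.hire_year) per group.
  1: ids {2, 9} → MIN(m.hire_year)=2014
  2: ids {6} → MIN(m.hire_year)=2023
  3: ids {3, 13, 14} → MIN(m.hire_year)=2014
  4: ids {4, 5, 7, 8, 11} → MIN(m.hire_year)=2012
  5: ids {1, 10, 12} → MIN(m.hire_year)=2012

HR | 2014 ; Support | 2023 ; Research | 2014 ; Engineering | 2012 ; Ops | 2012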